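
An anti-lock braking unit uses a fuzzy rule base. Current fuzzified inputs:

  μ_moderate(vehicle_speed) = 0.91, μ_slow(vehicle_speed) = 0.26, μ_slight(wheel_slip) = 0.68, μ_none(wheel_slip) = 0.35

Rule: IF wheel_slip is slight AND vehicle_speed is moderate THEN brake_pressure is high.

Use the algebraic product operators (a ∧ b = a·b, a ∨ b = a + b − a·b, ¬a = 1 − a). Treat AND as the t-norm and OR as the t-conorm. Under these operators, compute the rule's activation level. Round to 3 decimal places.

0.619

firing strength: slight=0.68, moderate=0.91; AND[a·b] → w = 0.6188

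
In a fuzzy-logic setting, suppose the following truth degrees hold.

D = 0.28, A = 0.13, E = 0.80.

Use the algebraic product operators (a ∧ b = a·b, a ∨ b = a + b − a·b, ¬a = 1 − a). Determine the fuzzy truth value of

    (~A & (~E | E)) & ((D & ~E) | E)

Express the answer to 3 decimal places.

0.593

~A = 1 − 0.1300 = 0.8700
~E = 1 − 0.8000 = 0.2000
~E | E = a + b − a·b on (0.2000, 0.8000) = 0.8400
~A & (~E | E) = a·b on (0.8700, 0.8400) = 0.7308
~E = 1 − 0.8000 = 0.2000
D & ~E = a·b on (0.2800, 0.2000) = 0.0560
(D & ~E) | E = a + b − a·b on (0.0560, 0.8000) = 0.8112
(~A & (~E | E)) & ((D & ~E) | E) = a·b on (0.7308, 0.8112) = 0.5928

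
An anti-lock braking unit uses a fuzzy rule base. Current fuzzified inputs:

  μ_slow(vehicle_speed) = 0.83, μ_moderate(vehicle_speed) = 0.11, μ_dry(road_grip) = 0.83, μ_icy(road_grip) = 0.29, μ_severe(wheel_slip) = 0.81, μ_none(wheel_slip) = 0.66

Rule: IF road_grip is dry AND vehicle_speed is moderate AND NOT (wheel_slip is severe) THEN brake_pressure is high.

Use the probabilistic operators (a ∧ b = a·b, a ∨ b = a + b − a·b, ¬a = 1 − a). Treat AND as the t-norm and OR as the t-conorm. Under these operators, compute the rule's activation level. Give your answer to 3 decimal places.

firing strength: dry=0.83, moderate=0.11, ¬severe=1−0.81=0.19; AND[a·b] → w = 0.0173

0.017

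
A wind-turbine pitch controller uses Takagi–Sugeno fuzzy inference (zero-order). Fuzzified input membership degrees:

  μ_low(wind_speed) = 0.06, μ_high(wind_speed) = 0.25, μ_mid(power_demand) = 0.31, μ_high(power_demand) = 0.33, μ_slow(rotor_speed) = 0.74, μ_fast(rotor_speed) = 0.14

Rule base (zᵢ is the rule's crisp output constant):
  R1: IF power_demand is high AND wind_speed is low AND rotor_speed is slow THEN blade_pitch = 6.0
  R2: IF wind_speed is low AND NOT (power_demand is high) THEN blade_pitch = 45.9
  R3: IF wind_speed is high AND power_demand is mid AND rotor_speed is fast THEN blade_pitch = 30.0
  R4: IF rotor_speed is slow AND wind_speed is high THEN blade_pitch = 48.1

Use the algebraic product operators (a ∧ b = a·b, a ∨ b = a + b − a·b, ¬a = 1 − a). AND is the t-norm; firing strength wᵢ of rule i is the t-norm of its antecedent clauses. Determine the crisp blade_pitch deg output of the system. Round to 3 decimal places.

R1 (z=6.0): high=0.33, low=0.06, slow=0.74; AND[a·b] → w = 0.0147
R2 (z=45.9): low=0.06, ¬high=1−0.33=0.67; AND[a·b] → w = 0.0402
R3 (z=30.0): high=0.25, mid=0.31, fast=0.14; AND[a·b] → w = 0.0109
R4 (z=48.1): slow=0.74, high=0.25; AND[a·b] → w = 0.1850
Weighted average = (0.0147·6.0 + 0.0402·45.9 + 0.0109·30.0 + 0.1850·48.1) / (0.0147 + 0.0402 + 0.0109 + 0.1850)
  = 11.1571 / 0.2507 = 44.503

44.503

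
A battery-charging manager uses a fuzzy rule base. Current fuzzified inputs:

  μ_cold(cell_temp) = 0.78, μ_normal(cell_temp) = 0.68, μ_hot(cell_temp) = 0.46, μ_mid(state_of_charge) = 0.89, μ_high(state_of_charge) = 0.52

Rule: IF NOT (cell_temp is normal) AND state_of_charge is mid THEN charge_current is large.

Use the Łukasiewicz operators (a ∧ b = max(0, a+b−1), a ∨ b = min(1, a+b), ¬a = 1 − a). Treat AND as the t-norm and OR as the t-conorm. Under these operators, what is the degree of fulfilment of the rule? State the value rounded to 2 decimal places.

0.21

firing strength: ¬normal=1−0.68=0.32, mid=0.89; AND[max(0, a+b−1)] → w = 0.21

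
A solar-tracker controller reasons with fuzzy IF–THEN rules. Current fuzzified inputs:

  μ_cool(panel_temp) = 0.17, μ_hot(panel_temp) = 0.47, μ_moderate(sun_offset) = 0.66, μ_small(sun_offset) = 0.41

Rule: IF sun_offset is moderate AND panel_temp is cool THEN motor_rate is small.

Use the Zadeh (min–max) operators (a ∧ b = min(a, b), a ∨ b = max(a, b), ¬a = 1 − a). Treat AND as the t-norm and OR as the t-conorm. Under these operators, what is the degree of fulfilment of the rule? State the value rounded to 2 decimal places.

firing strength: moderate=0.66, cool=0.17; AND[min(a, b)] → w = 0.17

0.17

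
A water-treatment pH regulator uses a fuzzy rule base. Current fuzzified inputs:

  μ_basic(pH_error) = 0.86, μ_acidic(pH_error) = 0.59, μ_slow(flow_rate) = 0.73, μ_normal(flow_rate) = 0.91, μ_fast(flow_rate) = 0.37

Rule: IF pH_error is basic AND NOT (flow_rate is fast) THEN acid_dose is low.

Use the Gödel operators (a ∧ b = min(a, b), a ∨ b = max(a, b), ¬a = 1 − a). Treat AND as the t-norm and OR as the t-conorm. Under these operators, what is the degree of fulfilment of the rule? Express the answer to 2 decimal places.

firing strength: basic=0.86, ¬fast=1−0.37=0.63; AND[min(a, b)] → w = 0.63

0.63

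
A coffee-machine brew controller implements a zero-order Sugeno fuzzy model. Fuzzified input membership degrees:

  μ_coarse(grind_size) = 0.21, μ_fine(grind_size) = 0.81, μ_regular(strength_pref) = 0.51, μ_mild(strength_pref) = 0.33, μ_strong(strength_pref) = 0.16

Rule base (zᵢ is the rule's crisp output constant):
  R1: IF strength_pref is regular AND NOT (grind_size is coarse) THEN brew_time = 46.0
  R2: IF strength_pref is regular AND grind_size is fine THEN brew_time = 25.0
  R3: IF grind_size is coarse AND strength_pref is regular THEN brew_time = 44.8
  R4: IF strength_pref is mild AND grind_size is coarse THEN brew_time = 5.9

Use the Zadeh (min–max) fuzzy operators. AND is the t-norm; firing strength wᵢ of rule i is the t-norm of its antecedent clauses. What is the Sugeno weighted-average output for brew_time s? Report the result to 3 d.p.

32.540

R1 (z=46.0): regular=0.51, ¬coarse=1−0.21=0.79; AND[min(a, b)] → w = 0.51
R2 (z=25.0): regular=0.51, fine=0.81; AND[min(a, b)] → w = 0.51
R3 (z=44.8): coarse=0.21, regular=0.51; AND[min(a, b)] → w = 0.21
R4 (z=5.9): mild=0.33, coarse=0.21; AND[min(a, b)] → w = 0.21
Weighted average = (0.51·46.0 + 0.51·25.0 + 0.21·44.8 + 0.21·5.9) / (0.51 + 0.51 + 0.21 + 0.21)
  = 46.8570 / 1.4400 = 32.540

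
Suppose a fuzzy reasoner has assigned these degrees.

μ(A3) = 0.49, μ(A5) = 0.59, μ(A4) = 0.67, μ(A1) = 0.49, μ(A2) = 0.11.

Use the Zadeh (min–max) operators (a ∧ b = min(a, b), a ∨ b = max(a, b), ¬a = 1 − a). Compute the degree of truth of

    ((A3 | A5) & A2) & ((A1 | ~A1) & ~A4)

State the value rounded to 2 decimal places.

0.11

A3 | A5 = max(a, b) on (0.49, 0.59) = 0.59
(A3 | A5) & A2 = min(a, b) on (0.59, 0.11) = 0.11
~A1 = 1 − 0.49 = 0.51
A1 | ~A1 = max(a, b) on (0.49, 0.51) = 0.51
~A4 = 1 − 0.67 = 0.33
(A1 | ~A1) & ~A4 = min(a, b) on (0.51, 0.33) = 0.33
((A3 | A5) & A2) & ((A1 | ~A1) & ~A4) = min(a, b) on (0.11, 0.33) = 0.11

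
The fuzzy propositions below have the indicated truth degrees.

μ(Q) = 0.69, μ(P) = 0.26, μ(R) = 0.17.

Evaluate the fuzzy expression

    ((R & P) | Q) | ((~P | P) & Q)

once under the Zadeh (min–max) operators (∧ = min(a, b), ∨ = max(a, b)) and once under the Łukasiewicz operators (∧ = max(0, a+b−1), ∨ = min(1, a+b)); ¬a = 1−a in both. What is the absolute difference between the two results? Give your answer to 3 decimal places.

Under Zadeh (min–max):
  R & P = min(a, b) on (0.17, 0.26) = 0.17
  (R & P) | Q = max(a, b) on (0.17, 0.69) = 0.69
  ~P = 1 − 0.26 = 0.74
  ~P | P = max(a, b) on (0.74, 0.26) = 0.74
  (~P | P) & Q = min(a, b) on (0.74, 0.69) = 0.69
  ((R & P) | Q) | ((~P | P) & Q) = max(a, b) on (0.69, 0.69) = 0.69
  → value = 0.6900
Under Łukasiewicz:
  R & P = max(0, a+b−1) on (0.17, 0.26) = 0.00
  (R & P) | Q = min(1, a+b) on (0.00, 0.69) = 0.69
  ~P = 1 − 0.26 = 0.74
  ~P | P = min(1, a+b) on (0.74, 0.26) = 1.00
  (~P | P) & Q = max(0, a+b−1) on (1.00, 0.69) = 0.69
  ((R & P) | Q) | ((~P | P) & Q) = min(1, a+b) on (0.69, 0.69) = 1.00
  → value = 1.0000
|0.6900 − 1.0000| = 0.310

0.310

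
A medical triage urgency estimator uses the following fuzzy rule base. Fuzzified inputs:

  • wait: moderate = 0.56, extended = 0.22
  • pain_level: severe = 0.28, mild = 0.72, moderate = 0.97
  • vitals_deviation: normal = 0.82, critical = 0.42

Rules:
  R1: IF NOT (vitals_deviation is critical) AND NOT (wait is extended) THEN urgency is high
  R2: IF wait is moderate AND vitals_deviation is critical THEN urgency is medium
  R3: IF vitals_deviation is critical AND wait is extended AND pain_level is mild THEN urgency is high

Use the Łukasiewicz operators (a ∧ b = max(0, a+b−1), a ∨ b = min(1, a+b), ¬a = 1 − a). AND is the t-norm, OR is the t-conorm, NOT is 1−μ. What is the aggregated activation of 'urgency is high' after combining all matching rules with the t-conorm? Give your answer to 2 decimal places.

0.36

R1: ¬critical=1−0.42=0.58, ¬extended=1−0.22=0.78; AND[max(0, a+b−1)] → w = 0.36
R2: moderate=0.56, critical=0.42; AND[max(0, a+b−1)] → w = 0.00
R3: critical=0.42, extended=0.22, mild=0.72; AND[max(0, a+b−1)] → w = 0.00
Rules with consequent 'high': {R1, R3} → strengths 0.36, 0.00
Aggregate via t-conorm [min(1, a+b)]: 0.36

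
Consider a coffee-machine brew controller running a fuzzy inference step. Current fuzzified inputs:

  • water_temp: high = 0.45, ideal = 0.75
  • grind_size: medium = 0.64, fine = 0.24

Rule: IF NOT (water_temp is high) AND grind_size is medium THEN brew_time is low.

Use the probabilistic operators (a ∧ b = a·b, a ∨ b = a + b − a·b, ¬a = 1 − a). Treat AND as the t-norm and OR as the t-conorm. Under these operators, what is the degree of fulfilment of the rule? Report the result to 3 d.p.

firing strength: ¬high=1−0.45=0.55, medium=0.64; AND[a·b] → w = 0.3520

0.352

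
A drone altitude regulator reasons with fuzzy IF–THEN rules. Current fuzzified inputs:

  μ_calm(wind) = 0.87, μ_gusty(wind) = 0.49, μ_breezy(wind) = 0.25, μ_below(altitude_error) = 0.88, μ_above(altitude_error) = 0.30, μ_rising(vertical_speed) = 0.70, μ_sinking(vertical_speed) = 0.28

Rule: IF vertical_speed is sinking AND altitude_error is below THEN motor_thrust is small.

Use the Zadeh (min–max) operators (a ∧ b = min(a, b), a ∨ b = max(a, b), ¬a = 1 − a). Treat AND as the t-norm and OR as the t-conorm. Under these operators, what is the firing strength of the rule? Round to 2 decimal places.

firing strength: sinking=0.28, below=0.88; AND[min(a, b)] → w = 0.28

0.28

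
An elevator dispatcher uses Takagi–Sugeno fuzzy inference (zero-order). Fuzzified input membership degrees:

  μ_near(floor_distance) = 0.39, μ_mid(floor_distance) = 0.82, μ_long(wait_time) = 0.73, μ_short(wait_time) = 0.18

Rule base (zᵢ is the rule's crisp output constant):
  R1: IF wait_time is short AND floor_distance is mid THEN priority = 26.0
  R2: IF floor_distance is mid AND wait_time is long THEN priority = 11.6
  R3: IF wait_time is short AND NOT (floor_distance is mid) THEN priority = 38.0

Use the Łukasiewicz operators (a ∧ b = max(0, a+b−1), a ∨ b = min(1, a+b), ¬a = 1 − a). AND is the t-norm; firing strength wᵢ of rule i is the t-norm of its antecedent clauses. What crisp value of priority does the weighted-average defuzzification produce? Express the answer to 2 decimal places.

11.60

R1 (z=26.0): short=0.18, mid=0.82; AND[max(0, a+b−1)] → w = 0.00
R2 (z=11.6): mid=0.82, long=0.73; AND[max(0, a+b−1)] → w = 0.55
R3 (z=38.0): short=0.18, ¬mid=1−0.82=0.18; AND[max(0, a+b−1)] → w = 0.00
Weighted average = (0.00·26.0 + 0.55·11.6 + 0.00·38.0) / (0.00 + 0.55 + 0.00)
  = 6.3800 / 0.5500 = 11.60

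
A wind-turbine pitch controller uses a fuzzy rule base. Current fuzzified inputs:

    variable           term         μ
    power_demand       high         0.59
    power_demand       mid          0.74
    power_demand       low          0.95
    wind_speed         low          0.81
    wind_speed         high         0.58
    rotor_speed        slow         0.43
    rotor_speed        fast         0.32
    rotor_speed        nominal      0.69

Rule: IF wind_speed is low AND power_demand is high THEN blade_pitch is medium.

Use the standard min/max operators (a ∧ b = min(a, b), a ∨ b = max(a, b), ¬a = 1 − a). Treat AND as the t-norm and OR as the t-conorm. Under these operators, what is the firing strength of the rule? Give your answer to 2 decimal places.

0.59

firing strength: low=0.81, high=0.59; AND[min(a, b)] → w = 0.59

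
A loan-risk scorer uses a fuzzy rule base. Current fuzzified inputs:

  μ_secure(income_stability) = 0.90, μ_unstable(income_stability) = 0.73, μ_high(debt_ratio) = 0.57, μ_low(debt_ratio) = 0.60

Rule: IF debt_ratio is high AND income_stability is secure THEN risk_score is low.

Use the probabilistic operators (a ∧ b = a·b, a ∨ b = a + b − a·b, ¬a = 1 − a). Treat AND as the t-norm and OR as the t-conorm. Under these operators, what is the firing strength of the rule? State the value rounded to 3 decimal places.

0.513

firing strength: high=0.57, secure=0.90; AND[a·b] → w = 0.5130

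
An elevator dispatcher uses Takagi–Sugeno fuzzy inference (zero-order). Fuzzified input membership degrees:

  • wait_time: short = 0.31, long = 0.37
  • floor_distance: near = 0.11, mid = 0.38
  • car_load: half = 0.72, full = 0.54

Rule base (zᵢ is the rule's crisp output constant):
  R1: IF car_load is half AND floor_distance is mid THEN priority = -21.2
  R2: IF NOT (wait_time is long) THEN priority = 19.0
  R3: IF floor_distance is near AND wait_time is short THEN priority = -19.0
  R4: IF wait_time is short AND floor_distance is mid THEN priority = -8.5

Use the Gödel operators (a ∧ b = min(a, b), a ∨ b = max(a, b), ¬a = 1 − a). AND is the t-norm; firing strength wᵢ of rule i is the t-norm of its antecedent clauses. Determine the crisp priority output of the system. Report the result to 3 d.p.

-0.567

R1 (z=-21.2): half=0.72, mid=0.38; AND[min(a, b)] → w = 0.38
R2 (z=19.0): ¬long=1−0.37=0.63 → w = 0.63
R3 (z=-19.0): near=0.11, short=0.31; AND[min(a, b)] → w = 0.11
R4 (z=-8.5): short=0.31, mid=0.38; AND[min(a, b)] → w = 0.31
Weighted average = (0.38·-21.2 + 0.63·19.0 + 0.11·-19.0 + 0.31·-8.5) / (0.38 + 0.63 + 0.11 + 0.31)
  = -0.8110 / 1.4300 = -0.567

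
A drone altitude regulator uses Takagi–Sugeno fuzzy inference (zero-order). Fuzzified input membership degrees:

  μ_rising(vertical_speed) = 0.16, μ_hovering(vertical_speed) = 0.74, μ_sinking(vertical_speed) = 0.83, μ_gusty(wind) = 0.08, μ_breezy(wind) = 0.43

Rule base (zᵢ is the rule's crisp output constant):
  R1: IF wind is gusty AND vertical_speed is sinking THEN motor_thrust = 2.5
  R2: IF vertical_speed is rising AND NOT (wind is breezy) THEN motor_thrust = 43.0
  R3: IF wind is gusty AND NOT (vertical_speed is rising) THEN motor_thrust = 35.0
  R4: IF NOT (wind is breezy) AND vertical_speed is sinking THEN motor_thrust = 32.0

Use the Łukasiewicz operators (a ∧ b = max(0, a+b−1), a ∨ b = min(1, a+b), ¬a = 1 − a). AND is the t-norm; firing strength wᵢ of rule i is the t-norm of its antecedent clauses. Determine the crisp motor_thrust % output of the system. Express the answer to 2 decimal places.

R1 (z=2.5): gusty=0.08, sinking=0.83; AND[max(0, a+b−1)] → w = 0.00
R2 (z=43.0): rising=0.16, ¬breezy=1−0.43=0.57; AND[max(0, a+b−1)] → w = 0.00
R3 (z=35.0): gusty=0.08, ¬rising=1−0.16=0.84; AND[max(0, a+b−1)] → w = 0.00
R4 (z=32.0): ¬breezy=1−0.43=0.57, sinking=0.83; AND[max(0, a+b−1)] → w = 0.40
Weighted average = (0.00·2.5 + 0.00·43.0 + 0.00·35.0 + 0.40·32.0) / (0.00 + 0.00 + 0.00 + 0.40)
  = 12.8000 / 0.4000 = 32.00

32.00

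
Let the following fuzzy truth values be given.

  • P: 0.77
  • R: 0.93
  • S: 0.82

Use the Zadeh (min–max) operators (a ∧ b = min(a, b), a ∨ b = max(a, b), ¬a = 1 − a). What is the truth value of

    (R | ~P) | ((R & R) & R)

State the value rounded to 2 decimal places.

0.93

~P = 1 − 0.77 = 0.23
R | ~P = max(a, b) on (0.93, 0.23) = 0.93
R & R = min(a, b) on (0.93, 0.93) = 0.93
(R & R) & R = min(a, b) on (0.93, 0.93) = 0.93
(R | ~P) | ((R & R) & R) = max(a, b) on (0.93, 0.93) = 0.93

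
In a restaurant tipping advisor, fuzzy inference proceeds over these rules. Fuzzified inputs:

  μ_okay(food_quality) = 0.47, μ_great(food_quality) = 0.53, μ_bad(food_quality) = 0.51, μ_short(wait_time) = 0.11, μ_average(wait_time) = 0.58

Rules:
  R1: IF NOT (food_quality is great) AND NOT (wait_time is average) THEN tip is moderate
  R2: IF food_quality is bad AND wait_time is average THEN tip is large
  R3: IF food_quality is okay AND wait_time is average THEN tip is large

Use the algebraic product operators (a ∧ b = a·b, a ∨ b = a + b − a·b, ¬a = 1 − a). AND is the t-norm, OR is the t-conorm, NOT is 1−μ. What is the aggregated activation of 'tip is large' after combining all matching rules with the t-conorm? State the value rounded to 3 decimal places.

R1: ¬great=1−0.53=0.47, ¬average=1−0.58=0.42; AND[a·b] → w = 0.1974
R2: bad=0.51, average=0.58; AND[a·b] → w = 0.2958
R3: okay=0.47, average=0.58; AND[a·b] → w = 0.2726
Rules with consequent 'large': {R2, R3} → strengths 0.2958, 0.2726
Aggregate via t-conorm [a + b − a·b]: 0.4878

0.488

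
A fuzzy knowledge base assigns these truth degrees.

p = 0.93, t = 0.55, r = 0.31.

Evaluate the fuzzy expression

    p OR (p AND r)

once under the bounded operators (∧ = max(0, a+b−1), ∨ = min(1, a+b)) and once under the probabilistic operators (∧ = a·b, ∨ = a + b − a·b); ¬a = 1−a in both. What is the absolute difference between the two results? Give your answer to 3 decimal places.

0.050

Under bounded:
  p AND r = max(0, a+b−1) on (0.93, 0.31) = 0.24
  p OR (p AND r) = min(1, a+b) on (0.93, 0.24) = 1.00
  → value = 1.0000
Under probabilistic:
  p AND r = a·b on (0.9300, 0.3100) = 0.2883
  p OR (p AND r) = a + b − a·b on (0.9300, 0.2883) = 0.9502
  → value = 0.9502
|1.0000 − 0.9502| = 0.050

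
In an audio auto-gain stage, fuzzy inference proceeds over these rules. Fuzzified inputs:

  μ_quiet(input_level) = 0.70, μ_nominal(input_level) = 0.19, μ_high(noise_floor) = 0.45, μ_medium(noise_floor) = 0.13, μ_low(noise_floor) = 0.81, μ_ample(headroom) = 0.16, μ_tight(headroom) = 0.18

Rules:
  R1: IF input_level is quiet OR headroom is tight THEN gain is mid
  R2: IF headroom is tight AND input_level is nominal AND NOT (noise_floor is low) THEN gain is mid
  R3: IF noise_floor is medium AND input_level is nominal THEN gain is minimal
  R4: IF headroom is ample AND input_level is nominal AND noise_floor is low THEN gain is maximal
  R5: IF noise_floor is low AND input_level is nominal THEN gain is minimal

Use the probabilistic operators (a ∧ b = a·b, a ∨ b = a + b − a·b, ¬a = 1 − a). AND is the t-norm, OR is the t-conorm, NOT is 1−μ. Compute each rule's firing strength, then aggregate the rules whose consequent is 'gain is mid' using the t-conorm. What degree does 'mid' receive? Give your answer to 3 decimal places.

0.756

R1: quiet=0.70, tight=0.18; OR[a + b − a·b] → w = 0.7540
R2: tight=0.18, nominal=0.19, ¬low=1−0.81=0.19; AND[a·b] → w = 0.0065
R3: medium=0.13, nominal=0.19; AND[a·b] → w = 0.0247
R4: ample=0.16, nominal=0.19, low=0.81; AND[a·b] → w = 0.0246
R5: low=0.81, nominal=0.19; AND[a·b] → w = 0.1539
Rules with consequent 'mid': {R1, R2} → strengths 0.7540, 0.0065
Aggregate via t-conorm [a + b − a·b]: 0.7556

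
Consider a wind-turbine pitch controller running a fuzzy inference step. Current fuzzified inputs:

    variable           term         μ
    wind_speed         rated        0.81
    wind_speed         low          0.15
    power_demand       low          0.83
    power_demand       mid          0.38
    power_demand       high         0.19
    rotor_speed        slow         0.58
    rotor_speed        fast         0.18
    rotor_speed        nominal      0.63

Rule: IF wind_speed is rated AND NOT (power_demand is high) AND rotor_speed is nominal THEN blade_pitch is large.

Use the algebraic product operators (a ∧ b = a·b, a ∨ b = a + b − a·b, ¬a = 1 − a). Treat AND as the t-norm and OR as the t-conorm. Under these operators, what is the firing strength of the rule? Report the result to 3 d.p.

0.413

firing strength: rated=0.81, ¬high=1−0.19=0.81, nominal=0.63; AND[a·b] → w = 0.4133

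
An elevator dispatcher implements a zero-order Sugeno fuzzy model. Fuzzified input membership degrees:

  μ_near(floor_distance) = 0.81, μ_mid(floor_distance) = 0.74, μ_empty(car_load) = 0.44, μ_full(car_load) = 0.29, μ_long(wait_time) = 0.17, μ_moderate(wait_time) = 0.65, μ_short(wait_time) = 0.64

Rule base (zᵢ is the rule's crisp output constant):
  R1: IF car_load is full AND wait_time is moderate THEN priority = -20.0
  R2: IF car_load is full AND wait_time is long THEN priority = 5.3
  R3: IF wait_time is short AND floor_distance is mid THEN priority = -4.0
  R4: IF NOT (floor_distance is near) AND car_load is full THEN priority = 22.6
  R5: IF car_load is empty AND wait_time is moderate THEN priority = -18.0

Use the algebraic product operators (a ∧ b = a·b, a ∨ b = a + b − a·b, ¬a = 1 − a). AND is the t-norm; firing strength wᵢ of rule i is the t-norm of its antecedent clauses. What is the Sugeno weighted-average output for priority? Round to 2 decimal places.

R1 (z=-20.0): full=0.29, moderate=0.65; AND[a·b] → w = 0.1885
R2 (z=5.3): full=0.29, long=0.17; AND[a·b] → w = 0.0493
R3 (z=-4.0): short=0.64, mid=0.74; AND[a·b] → w = 0.4736
R4 (z=22.6): ¬near=1−0.81=0.19, full=0.29; AND[a·b] → w = 0.0551
R5 (z=-18.0): empty=0.44, moderate=0.65; AND[a·b] → w = 0.2860
Weighted average = (0.1885·-20.0 + 0.0493·5.3 + 0.4736·-4.0 + 0.0551·22.6 + 0.2860·-18.0) / (0.1885 + 0.0493 + 0.4736 + 0.0551 + 0.2860)
  = -9.3059 / 1.0525 = -8.84

-8.84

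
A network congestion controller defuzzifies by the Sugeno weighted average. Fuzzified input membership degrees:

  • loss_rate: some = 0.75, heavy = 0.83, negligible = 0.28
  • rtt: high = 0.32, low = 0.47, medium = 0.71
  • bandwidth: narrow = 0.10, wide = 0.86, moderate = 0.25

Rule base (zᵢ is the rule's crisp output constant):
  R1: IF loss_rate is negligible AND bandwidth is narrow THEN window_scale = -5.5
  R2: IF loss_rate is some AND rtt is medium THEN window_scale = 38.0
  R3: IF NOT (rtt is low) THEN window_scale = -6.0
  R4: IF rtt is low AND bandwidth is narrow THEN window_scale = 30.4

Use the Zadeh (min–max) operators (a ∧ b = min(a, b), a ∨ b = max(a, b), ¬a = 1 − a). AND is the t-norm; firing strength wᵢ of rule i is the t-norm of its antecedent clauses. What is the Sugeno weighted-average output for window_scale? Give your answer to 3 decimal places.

R1 (z=-5.5): negligible=0.28, narrow=0.10; AND[min(a, b)] → w = 0.10
R2 (z=38.0): some=0.75, medium=0.71; AND[min(a, b)] → w = 0.71
R3 (z=-6.0): ¬low=1−0.47=0.53 → w = 0.53
R4 (z=30.4): low=0.47, narrow=0.10; AND[min(a, b)] → w = 0.10
Weighted average = (0.10·-5.5 + 0.71·38.0 + 0.53·-6.0 + 0.10·30.4) / (0.10 + 0.71 + 0.53 + 0.10)
  = 26.2900 / 1.4400 = 18.257

18.257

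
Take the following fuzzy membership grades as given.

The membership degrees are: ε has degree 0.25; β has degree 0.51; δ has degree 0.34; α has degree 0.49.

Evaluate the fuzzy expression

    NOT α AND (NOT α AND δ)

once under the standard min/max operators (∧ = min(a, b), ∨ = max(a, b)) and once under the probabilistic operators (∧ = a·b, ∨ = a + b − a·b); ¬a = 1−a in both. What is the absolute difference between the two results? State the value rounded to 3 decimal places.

Under standard min/max:
  NOT α = 1 − 0.49 = 0.51
  NOT α = 1 − 0.49 = 0.51
  NOT α AND δ = min(a, b) on (0.51, 0.34) = 0.34
  NOT α AND (NOT α AND δ) = min(a, b) on (0.51, 0.34) = 0.34
  → value = 0.3400
Under probabilistic:
  NOT α = 1 − 0.4900 = 0.5100
  NOT α = 1 − 0.4900 = 0.5100
  NOT α AND δ = a·b on (0.5100, 0.3400) = 0.1734
  NOT α AND (NOT α AND δ) = a·b on (0.5100, 0.1734) = 0.0884
  → value = 0.0884
|0.3400 − 0.0884| = 0.252

0.252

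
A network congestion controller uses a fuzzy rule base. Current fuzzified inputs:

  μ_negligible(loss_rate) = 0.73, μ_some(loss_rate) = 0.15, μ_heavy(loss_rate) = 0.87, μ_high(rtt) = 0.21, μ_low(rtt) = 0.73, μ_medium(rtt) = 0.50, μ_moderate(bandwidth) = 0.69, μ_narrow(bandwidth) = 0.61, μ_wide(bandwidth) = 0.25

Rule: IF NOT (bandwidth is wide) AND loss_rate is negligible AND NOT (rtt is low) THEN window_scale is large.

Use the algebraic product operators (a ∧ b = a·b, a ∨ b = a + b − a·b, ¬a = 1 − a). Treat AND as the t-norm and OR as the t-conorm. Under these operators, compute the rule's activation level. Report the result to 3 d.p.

0.148

firing strength: ¬wide=1−0.25=0.75, negligible=0.73, ¬low=1−0.73=0.27; AND[a·b] → w = 0.1478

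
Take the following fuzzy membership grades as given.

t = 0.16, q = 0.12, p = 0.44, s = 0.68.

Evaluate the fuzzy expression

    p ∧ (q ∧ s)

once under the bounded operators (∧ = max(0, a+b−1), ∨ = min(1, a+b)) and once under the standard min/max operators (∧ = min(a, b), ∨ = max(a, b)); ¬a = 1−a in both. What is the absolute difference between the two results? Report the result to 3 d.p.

0.120

Under bounded:
  q ∧ s = max(0, a+b−1) on (0.12, 0.68) = 0.00
  p ∧ (q ∧ s) = max(0, a+b−1) on (0.44, 0.00) = 0.00
  → value = 0.0000
Under standard min/max:
  q ∧ s = min(a, b) on (0.12, 0.68) = 0.12
  p ∧ (q ∧ s) = min(a, b) on (0.44, 0.12) = 0.12
  → value = 0.1200
|0.0000 − 0.1200| = 0.120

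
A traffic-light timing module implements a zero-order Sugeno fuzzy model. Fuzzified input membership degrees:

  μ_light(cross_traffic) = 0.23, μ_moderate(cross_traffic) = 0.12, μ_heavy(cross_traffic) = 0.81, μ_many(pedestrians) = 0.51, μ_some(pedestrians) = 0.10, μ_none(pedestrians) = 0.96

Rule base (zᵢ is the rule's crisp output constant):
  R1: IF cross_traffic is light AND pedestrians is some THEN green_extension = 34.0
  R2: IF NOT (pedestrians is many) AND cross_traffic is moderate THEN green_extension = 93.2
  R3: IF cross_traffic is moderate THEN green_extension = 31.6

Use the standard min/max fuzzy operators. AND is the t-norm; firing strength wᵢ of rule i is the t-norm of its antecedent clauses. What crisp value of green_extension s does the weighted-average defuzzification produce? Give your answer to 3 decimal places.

54.047

R1 (z=34.0): light=0.23, some=0.10; AND[min(a, b)] → w = 0.10
R2 (z=93.2): ¬many=1−0.51=0.49, moderate=0.12; AND[min(a, b)] → w = 0.12
R3 (z=31.6): moderate=0.12 → w = 0.12
Weighted average = (0.10·34.0 + 0.12·93.2 + 0.12·31.6) / (0.10 + 0.12 + 0.12)
  = 18.3760 / 0.3400 = 54.047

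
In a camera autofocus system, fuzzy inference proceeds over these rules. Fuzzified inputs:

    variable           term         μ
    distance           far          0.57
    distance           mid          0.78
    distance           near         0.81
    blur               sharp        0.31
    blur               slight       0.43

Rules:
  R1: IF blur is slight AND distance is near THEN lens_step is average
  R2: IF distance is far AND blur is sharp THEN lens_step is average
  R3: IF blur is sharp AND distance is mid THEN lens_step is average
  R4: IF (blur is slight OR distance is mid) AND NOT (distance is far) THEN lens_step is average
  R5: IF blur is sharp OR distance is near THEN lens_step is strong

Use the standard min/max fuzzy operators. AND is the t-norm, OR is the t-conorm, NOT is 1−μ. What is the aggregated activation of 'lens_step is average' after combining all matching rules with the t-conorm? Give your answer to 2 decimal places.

R1: slight=0.43, near=0.81; AND[min(a, b)] → w = 0.43
R2: far=0.57, sharp=0.31; AND[min(a, b)] → w = 0.31
R3: sharp=0.31, mid=0.78; AND[min(a, b)] → w = 0.31
R4: (slight=0.43 OR mid=0.78) = 0.78; AND[min(a, b)] with ¬far=1−0.57=0.43 → w = 0.43
R5: sharp=0.31, near=0.81; OR[max(a, b)] → w = 0.81
Rules with consequent 'average': {R1, R2, R3, R4} → strengths 0.43, 0.31, 0.31, 0.43
Aggregate via t-conorm [max(a, b)]: 0.43

0.43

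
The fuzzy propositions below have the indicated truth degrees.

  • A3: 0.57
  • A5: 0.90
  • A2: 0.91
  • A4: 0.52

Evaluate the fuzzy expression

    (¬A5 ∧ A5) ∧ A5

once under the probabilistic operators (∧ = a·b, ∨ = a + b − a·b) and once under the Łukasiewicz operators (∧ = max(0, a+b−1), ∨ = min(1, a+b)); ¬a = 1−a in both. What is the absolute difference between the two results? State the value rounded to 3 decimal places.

Under probabilistic:
  ¬A5 = 1 − 0.9000 = 0.1000
  ¬A5 ∧ A5 = a·b on (0.1000, 0.9000) = 0.0900
  (¬A5 ∧ A5) ∧ A5 = a·b on (0.0900, 0.9000) = 0.0810
  → value = 0.0810
Under Łukasiewicz:
  ¬A5 = 1 − 0.90 = 0.10
  ¬A5 ∧ A5 = max(0, a+b−1) on (0.10, 0.90) = 0.00
  (¬A5 ∧ A5) ∧ A5 = max(0, a+b−1) on (0.00, 0.90) = 0.00
  → value = 0.0000
|0.0810 − 0.0000| = 0.081

0.081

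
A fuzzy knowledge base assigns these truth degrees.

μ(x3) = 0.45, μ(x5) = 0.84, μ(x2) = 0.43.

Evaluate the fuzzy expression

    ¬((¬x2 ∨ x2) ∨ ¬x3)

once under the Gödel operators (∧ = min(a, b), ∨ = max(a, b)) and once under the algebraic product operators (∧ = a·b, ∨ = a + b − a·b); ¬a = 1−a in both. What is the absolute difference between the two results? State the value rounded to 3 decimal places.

0.320

Under Gödel:
  ¬x2 = 1 − 0.43 = 0.57
  ¬x2 ∨ x2 = max(a, b) on (0.57, 0.43) = 0.57
  ¬x3 = 1 − 0.45 = 0.55
  (¬x2 ∨ x2) ∨ ¬x3 = max(a, b) on (0.57, 0.55) = 0.57
  ¬((¬x2 ∨ x2) ∨ ¬x3) = 1 − 0.57 = 0.43
  → value = 0.4300
Under algebraic product:
  ¬x2 = 1 − 0.4300 = 0.5700
  ¬x2 ∨ x2 = a + b − a·b on (0.5700, 0.4300) = 0.7549
  ¬x3 = 1 − 0.4500 = 0.5500
  (¬x2 ∨ x2) ∨ ¬x3 = a + b − a·b on (0.7549, 0.5500) = 0.8897
  ¬((¬x2 ∨ x2) ∨ ¬x3) = 1 − 0.8897 = 0.1103
  → value = 0.1103
|0.4300 − 0.1103| = 0.320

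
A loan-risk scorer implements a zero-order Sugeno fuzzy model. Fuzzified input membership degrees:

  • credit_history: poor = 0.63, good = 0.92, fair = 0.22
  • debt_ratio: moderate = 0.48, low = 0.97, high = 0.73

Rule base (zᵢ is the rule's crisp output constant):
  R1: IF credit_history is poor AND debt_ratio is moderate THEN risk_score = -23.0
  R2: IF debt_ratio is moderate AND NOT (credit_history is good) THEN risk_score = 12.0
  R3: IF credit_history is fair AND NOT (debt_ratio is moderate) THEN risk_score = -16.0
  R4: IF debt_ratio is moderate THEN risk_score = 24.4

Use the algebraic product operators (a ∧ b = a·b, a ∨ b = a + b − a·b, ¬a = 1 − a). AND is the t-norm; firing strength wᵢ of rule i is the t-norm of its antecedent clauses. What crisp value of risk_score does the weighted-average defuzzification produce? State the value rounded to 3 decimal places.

R1 (z=-23.0): poor=0.63, moderate=0.48; AND[a·b] → w = 0.3024
R2 (z=12.0): moderate=0.48, ¬good=1−0.92=0.08; AND[a·b] → w = 0.0384
R3 (z=-16.0): fair=0.22, ¬moderate=1−0.48=0.52; AND[a·b] → w = 0.1144
R4 (z=24.4): moderate=0.48 → w = 0.4800
Weighted average = (0.3024·-23.0 + 0.0384·12.0 + 0.1144·-16.0 + 0.4800·24.4) / (0.3024 + 0.0384 + 0.1144 + 0.4800)
  = 3.3872 / 0.9352 = 3.622

3.622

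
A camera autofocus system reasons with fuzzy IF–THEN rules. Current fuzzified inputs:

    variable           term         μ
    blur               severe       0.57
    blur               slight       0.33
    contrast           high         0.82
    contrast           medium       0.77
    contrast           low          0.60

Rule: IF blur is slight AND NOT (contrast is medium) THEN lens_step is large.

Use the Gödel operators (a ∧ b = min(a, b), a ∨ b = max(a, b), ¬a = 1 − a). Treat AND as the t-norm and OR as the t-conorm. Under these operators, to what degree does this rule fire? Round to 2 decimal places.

0.23

firing strength: slight=0.33, ¬medium=1−0.77=0.23; AND[min(a, b)] → w = 0.23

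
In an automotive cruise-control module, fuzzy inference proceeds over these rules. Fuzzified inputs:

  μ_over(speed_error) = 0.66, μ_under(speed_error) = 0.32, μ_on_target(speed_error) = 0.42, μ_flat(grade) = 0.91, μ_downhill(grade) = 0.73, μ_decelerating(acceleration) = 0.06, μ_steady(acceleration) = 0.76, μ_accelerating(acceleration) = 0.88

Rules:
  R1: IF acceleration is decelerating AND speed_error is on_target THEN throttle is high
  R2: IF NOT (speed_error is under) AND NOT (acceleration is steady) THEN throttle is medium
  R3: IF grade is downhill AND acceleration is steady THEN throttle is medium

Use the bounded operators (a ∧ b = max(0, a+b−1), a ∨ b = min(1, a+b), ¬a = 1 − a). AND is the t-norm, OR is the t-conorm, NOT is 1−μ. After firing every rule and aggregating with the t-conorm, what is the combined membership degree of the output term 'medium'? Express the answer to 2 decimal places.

0.49

R1: decelerating=0.06, on_target=0.42; AND[max(0, a+b−1)] → w = 0.00
R2: ¬under=1−0.32=0.68, ¬steady=1−0.76=0.24; AND[max(0, a+b−1)] → w = 0.00
R3: downhill=0.73, steady=0.76; AND[max(0, a+b−1)] → w = 0.49
Rules with consequent 'medium': {R2, R3} → strengths 0.00, 0.49
Aggregate via t-conorm [min(1, a+b)]: 0.49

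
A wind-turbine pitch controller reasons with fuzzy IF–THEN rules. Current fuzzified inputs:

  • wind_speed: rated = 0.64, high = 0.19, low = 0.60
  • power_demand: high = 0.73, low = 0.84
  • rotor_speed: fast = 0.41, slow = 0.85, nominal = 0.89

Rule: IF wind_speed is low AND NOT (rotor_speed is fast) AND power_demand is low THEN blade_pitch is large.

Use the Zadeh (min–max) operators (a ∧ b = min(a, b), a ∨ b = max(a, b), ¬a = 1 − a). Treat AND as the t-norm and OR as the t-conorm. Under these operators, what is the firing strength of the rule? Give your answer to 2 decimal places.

firing strength: low=0.60, ¬fast=1−0.41=0.59, low=0.84; AND[min(a, b)] → w = 0.59

0.59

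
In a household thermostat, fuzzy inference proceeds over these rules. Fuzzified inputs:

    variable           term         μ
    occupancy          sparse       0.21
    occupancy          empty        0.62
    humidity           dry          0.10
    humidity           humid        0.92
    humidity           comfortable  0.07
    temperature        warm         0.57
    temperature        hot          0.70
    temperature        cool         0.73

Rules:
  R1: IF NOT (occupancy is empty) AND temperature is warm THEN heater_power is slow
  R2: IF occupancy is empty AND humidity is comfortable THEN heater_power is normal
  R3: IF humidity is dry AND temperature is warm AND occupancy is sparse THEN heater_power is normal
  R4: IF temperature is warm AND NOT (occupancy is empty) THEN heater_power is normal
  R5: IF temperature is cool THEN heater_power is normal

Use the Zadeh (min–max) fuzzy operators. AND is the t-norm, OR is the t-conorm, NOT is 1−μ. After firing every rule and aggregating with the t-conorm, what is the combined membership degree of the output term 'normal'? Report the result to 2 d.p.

R1: ¬empty=1−0.62=0.38, warm=0.57; AND[min(a, b)] → w = 0.38
R2: empty=0.62, comfortable=0.07; AND[min(a, b)] → w = 0.07
R3: dry=0.10, warm=0.57, sparse=0.21; AND[min(a, b)] → w = 0.10
R4: warm=0.57, ¬empty=1−0.62=0.38; AND[min(a, b)] → w = 0.38
R5: cool=0.73 → w = 0.73
Rules with consequent 'normal': {R2, R3, R4, R5} → strengths 0.07, 0.10, 0.38, 0.73
Aggregate via t-conorm [max(a, b)]: 0.73

0.73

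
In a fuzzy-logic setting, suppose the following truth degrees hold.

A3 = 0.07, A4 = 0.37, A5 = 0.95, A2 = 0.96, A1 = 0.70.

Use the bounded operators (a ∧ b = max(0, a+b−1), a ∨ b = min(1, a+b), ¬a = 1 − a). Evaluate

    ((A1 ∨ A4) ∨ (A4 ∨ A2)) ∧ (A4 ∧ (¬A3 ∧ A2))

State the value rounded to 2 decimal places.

A1 ∨ A4 = min(1, a+b) on (0.70, 0.37) = 1.00
A4 ∨ A2 = min(1, a+b) on (0.37, 0.96) = 1.00
(A1 ∨ A4) ∨ (A4 ∨ A2) = min(1, a+b) on (1.00, 1.00) = 1.00
¬A3 = 1 − 0.07 = 0.93
¬A3 ∧ A2 = max(0, a+b−1) on (0.93, 0.96) = 0.89
A4 ∧ (¬A3 ∧ A2) = max(0, a+b−1) on (0.37, 0.89) = 0.26
((A1 ∨ A4) ∨ (A4 ∨ A2)) ∧ (A4 ∧ (¬A3 ∧ A2)) = max(0, a+b−1) on (1.00, 0.26) = 0.26

0.26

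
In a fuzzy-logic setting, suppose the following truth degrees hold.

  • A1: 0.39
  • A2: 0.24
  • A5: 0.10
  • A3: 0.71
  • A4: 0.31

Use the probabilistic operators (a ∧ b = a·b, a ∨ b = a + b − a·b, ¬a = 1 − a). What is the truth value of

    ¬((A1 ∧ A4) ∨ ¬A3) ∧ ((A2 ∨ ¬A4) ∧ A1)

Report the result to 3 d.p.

0.186

A1 ∧ A4 = a·b on (0.3900, 0.3100) = 0.1209
¬A3 = 1 − 0.7100 = 0.2900
(A1 ∧ A4) ∨ ¬A3 = a + b − a·b on (0.1209, 0.2900) = 0.3758
¬((A1 ∧ A4) ∨ ¬A3) = 1 − 0.3758 = 0.6242
¬A4 = 1 − 0.3100 = 0.6900
A2 ∨ ¬A4 = a + b − a·b on (0.2400, 0.6900) = 0.7644
(A2 ∨ ¬A4) ∧ A1 = a·b on (0.7644, 0.3900) = 0.2981
¬((A1 ∧ A4) ∨ ¬A3) ∧ ((A2 ∨ ¬A4) ∧ A1) = a·b on (0.6242, 0.2981) = 0.1861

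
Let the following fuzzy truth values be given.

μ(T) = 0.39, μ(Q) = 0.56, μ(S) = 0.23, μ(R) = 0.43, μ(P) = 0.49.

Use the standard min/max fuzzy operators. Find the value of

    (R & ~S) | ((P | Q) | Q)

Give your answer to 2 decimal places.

0.56

~S = 1 − 0.23 = 0.77
R & ~S = min(a, b) on (0.43, 0.77) = 0.43
P | Q = max(a, b) on (0.49, 0.56) = 0.56
(P | Q) | Q = max(a, b) on (0.56, 0.56) = 0.56
(R & ~S) | ((P | Q) | Q) = max(a, b) on (0.43, 0.56) = 0.56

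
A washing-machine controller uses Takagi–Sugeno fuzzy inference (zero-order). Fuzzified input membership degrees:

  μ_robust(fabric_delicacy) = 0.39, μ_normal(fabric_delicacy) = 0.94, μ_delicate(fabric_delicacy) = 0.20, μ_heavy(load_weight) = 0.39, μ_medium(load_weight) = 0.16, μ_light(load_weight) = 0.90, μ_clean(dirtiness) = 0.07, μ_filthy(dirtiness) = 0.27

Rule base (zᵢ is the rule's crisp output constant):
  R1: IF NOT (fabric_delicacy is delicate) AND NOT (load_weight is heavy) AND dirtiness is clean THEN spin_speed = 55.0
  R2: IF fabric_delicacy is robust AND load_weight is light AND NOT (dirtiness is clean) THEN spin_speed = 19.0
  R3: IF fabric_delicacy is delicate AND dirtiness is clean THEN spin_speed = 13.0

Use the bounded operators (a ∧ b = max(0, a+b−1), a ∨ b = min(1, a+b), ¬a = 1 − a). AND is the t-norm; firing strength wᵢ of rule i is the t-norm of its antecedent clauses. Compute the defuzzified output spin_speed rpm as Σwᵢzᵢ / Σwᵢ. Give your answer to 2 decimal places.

R1 (z=55.0): ¬delicate=1−0.20=0.80, ¬heavy=1−0.39=0.61, clean=0.07; AND[max(0, a+b−1)] → w = 0.00
R2 (z=19.0): robust=0.39, light=0.90, ¬clean=1−0.07=0.93; AND[max(0, a+b−1)] → w = 0.22
R3 (z=13.0): delicate=0.20, clean=0.07; AND[max(0, a+b−1)] → w = 0.00
Weighted average = (0.00·55.0 + 0.22·19.0 + 0.00·13.0) / (0.00 + 0.22 + 0.00)
  = 4.1800 / 0.2200 = 19.00

19.00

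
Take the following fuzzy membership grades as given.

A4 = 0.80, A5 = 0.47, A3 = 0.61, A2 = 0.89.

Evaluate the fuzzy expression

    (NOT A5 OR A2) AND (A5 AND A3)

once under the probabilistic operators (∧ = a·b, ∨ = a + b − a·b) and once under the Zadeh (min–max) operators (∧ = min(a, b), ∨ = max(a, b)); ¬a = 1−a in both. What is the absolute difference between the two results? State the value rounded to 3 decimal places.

0.198

Under probabilistic:
  NOT A5 = 1 − 0.4700 = 0.5300
  NOT A5 OR A2 = a + b − a·b on (0.5300, 0.8900) = 0.9483
  A5 AND A3 = a·b on (0.4700, 0.6100) = 0.2867
  (NOT A5 OR A2) AND (A5 AND A3) = a·b on (0.9483, 0.2867) = 0.2719
  → value = 0.2719
Under Zadeh (min–max):
  NOT A5 = 1 − 0.47 = 0.53
  NOT A5 OR A2 = max(a, b) on (0.53, 0.89) = 0.89
  A5 AND A3 = min(a, b) on (0.47, 0.61) = 0.47
  (NOT A5 OR A2) AND (A5 AND A3) = min(a, b) on (0.89, 0.47) = 0.47
  → value = 0.4700
|0.2719 − 0.4700| = 0.198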